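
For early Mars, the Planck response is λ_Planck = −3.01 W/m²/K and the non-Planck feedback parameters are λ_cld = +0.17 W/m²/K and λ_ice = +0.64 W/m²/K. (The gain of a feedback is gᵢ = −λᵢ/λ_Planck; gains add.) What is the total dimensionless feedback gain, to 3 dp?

0.269

Convert to gains: g_cld = 0.17/3.01 = 0.05648; g_ice = 0.64/3.01 = 0.2126.
Total gain g = 0.26908.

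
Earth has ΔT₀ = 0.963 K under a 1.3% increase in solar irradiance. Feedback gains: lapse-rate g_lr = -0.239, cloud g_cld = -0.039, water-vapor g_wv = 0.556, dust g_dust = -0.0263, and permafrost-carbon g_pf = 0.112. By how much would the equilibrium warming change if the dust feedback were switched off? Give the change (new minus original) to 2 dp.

0.07 K

Original: g = 0.3637, ΔT = 0.963/(1−0.3637) = 1.5134 K.
Without dust: g' = 0.39, ΔT' = 0.963/(1−0.39) = 1.5787 K.
Change = 1.5787 − 1.5134 = 0.07 K.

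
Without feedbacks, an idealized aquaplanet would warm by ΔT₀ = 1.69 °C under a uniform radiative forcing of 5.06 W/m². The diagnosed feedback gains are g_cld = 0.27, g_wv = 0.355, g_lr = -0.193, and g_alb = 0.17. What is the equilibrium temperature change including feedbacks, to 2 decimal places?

Total gain g = 0.27 + 0.355 − 0.193 + 0.17 = 0.602.
Amplification A = 1/(1 − 0.602) = 2.513.
ΔT = 1.69 × 2.513 = 4.25 °C.

4.25 °C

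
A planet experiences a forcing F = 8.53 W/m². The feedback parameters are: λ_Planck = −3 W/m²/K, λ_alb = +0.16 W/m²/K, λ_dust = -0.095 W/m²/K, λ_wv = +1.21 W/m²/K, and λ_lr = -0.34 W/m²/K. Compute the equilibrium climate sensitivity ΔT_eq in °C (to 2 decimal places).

Net feedback parameter λ = (−3) + (+0.16) + (-0.095) + (+1.21) + (-0.34) = -2.065 W/m²/K.
ΔT = −F/λ = −8.53/(-2.065) = 4.13 °C.

4.13 °C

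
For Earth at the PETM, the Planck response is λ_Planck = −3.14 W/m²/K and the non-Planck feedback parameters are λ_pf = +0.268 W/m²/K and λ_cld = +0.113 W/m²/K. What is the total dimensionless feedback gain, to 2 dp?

0.12

Convert to gains: g_pf = 0.268/3.14 = 0.08535; g_cld = 0.113/3.14 = 0.03599.
Total gain g = 0.12134.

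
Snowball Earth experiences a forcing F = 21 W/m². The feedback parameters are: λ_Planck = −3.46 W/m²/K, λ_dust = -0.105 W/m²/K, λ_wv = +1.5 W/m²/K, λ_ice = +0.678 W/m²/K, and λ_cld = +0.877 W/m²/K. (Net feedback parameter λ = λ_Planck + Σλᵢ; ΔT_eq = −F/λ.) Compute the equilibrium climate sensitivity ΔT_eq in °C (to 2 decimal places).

Net feedback parameter λ = (−3.46) + (-0.105) + (+1.5) + (+0.678) + (+0.877) = -0.51 W/m²/K.
ΔT = −F/λ = −21/(-0.51) = 41.18 °C.

41.18 °C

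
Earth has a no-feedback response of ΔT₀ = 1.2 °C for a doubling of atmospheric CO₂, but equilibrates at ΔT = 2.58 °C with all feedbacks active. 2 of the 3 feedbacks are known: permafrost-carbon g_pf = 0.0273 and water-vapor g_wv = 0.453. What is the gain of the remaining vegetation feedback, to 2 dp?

0.05

Amplification A = ΔT/ΔT₀ = 2.58/1.2 = 2.15.
Total gain g = 1 − 1/A = 1 − 1/2.15 = 0.5349.
Known gains sum to 0.0273 + 0.453 = 0.4803.
g_veg = 0.5349 − 0.4803 = 0.05.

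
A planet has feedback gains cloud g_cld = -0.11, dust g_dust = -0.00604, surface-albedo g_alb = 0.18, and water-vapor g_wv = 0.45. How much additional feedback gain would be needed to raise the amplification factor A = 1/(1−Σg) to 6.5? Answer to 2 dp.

0.33

Current total gain = 0.51396.
Target gain for A = 6.5: g* = 1 − 1/6.5 = 0.8462.
Additional gain needed = 0.8462 − 0.51396 = 0.33.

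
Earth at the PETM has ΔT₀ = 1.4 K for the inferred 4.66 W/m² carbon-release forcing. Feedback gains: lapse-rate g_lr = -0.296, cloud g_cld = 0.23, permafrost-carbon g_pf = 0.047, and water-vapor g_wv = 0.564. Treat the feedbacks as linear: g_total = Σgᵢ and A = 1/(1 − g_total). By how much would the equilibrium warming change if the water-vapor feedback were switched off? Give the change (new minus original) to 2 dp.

Original: g = 0.545, ΔT = 1.4/(1−0.545) = 3.0769 K.
Without water-vapor: g' = -0.019, ΔT' = 1.4/(1+0.019) = 1.3739 K.
Change = 1.3739 − 3.0769 = -1.70 K.

-1.70 K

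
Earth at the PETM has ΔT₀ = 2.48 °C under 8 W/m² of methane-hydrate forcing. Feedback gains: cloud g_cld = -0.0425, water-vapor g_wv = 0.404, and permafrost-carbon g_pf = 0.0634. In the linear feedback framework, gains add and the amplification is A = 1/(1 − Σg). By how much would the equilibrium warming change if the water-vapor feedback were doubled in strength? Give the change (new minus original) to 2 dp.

Original: g = 0.4249, ΔT = 2.48/(1−0.4249) = 4.3123 °C.
With doubled water-vapor: g' = 0.8289, ΔT' = 2.48/(1−0.8289) = 14.4944 °C.
Change = 14.4944 − 4.3123 = 10.18 °C.

10.18 °C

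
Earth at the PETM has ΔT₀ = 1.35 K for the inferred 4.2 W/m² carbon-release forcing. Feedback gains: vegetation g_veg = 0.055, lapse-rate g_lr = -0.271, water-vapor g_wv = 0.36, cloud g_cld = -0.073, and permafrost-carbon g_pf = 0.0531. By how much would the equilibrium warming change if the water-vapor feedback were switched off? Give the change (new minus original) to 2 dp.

-0.45 K

Original: g = 0.1241, ΔT = 1.35/(1−0.1241) = 1.5413 K.
Without water-vapor: g' = -0.2359, ΔT' = 1.35/(1+0.2359) = 1.0923 K.
Change = 1.0923 − 1.5413 = -0.45 K.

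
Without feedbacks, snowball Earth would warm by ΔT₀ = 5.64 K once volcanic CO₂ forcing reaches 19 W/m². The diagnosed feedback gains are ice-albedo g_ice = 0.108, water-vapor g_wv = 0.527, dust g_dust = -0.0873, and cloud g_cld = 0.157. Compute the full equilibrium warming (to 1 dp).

19.1 K

Total gain g = 0.108 + 0.527 − 0.0873 + 0.157 = 0.7047.
Amplification A = 1/(1 − 0.7047) = 3.386.
ΔT = 5.64 × 3.386 = 19.1 K.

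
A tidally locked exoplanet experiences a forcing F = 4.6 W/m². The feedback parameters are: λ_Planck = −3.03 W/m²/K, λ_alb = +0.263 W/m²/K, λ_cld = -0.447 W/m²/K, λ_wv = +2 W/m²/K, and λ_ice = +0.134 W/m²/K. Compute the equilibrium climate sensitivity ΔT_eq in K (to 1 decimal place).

Net feedback parameter λ = (−3.03) + (+0.263) + (-0.447) + (+2) + (+0.134) = -1.08 W/m²/K.
ΔT = −F/λ = −4.6/(-1.08) = 4.3 K.

4.3 K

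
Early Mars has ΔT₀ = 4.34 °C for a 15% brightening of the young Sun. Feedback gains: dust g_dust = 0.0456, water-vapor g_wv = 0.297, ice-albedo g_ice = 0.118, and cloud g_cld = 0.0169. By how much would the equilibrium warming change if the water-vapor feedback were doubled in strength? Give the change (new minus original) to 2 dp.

Original: g = 0.4775, ΔT = 4.34/(1−0.4775) = 8.3062 °C.
With doubled water-vapor: g' = 0.7745, ΔT' = 4.34/(1−0.7745) = 19.2461 °C.
Change = 19.2461 − 8.3062 = 10.94 °C.

10.94 °C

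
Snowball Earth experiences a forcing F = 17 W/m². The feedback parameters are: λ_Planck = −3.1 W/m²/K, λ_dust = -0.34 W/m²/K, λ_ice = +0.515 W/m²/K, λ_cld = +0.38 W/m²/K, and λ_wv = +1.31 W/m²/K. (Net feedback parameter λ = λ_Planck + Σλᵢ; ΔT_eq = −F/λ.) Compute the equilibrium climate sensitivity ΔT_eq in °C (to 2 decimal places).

13.77 °C

Net feedback parameter λ = (−3.1) + (-0.34) + (+0.515) + (+0.38) + (+1.31) = -1.235 W/m²/K.
ΔT = −F/λ = −17/(-1.235) = 13.77 °C.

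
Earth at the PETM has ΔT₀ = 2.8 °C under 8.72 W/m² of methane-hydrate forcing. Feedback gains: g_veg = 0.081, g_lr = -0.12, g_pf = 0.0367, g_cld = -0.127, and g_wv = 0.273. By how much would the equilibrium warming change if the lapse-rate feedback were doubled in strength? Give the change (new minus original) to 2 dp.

Original: g = 0.1437, ΔT = 2.8/(1−0.1437) = 3.2699 °C.
With doubled lapse-rate: g' = 0.0237, ΔT' = 2.8/(1−0.0237) = 2.8680 °C.
Change = 2.8680 − 3.2699 = -0.40 °C.

-0.40 °C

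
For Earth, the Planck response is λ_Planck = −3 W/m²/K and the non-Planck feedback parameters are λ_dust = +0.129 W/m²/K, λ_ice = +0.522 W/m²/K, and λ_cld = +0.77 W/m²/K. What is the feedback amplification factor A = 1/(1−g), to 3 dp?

Convert to gains: g_dust = 0.129/3 = 0.043; g_ice = 0.522/3 = 0.174; g_cld = 0.77/3 = 0.2567.
Total gain g = 0.4737.
A = 1/(1 − 0.4737) = 1.900.

1.900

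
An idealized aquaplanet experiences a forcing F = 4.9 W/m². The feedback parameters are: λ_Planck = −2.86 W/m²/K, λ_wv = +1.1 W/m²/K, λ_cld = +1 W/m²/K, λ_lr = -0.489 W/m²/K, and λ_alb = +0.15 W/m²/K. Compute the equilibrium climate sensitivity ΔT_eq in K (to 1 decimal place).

Net feedback parameter λ = (−2.86) + (+1.1) + (+1) + (-0.489) + (+0.15) = -1.099 W/m²/K.
ΔT = −F/λ = −4.9/(-1.099) = 4.5 K.

4.5 K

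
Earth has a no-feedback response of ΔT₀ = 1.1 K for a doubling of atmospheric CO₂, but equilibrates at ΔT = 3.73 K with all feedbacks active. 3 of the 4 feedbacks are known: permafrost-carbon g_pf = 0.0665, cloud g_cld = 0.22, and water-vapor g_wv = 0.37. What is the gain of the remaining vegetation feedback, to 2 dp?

Amplification A = ΔT/ΔT₀ = 3.73/1.1 = 3.391.
Total gain g = 1 − 1/A = 1 − 1/3.391 = 0.7051.
Known gains sum to 0.0665 + 0.22 + 0.37 = 0.6565.
g_veg = 0.7051 − 0.6565 = 0.05.

0.05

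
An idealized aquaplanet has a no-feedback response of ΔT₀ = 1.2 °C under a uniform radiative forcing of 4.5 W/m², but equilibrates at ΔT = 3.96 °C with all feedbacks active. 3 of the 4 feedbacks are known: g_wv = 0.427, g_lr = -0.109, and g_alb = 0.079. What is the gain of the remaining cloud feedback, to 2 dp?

0.30

Amplification A = ΔT/ΔT₀ = 3.96/1.2 = 3.3.
Total gain g = 1 − 1/A = 1 − 1/3.3 = 0.697.
Known gains sum to 0.427 − 0.109 + 0.079 = 0.397.
g_cld = 0.697 − 0.397 = 0.30.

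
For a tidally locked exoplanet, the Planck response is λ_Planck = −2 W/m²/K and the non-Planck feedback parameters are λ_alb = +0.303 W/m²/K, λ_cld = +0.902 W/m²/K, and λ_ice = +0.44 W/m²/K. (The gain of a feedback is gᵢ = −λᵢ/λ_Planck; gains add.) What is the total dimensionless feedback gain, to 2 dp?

Convert to gains: g_alb = 0.303/2 = 0.1515; g_cld = 0.902/2 = 0.451; g_ice = 0.44/2 = 0.22.
Total gain g = 0.8225.

0.82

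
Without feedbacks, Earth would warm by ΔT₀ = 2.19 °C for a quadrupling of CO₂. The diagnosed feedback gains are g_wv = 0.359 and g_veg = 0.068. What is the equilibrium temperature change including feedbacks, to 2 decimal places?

3.82 °C

Total gain g = 0.359 + 0.068 = 0.427.
Amplification A = 1/(1 − 0.427) = 1.745.
ΔT = 2.19 × 1.745 = 3.82 °C.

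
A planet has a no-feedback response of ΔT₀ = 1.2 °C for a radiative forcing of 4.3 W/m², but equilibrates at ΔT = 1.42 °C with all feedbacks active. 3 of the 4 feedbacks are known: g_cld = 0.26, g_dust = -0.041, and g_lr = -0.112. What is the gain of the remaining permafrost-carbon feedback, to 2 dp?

0.05

Amplification A = ΔT/ΔT₀ = 1.42/1.2 = 1.183.
Total gain g = 1 − 1/A = 1 − 1/1.183 = 0.1547.
Known gains sum to 0.26 − 0.041 − 0.112 = 0.107.
g_pf = 0.1547 − 0.107 = 0.05.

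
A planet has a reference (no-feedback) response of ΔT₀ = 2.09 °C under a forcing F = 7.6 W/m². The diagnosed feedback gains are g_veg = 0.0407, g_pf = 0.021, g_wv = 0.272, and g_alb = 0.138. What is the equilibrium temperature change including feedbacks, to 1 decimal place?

Total gain g = 0.0407 + 0.021 + 0.272 + 0.138 = 0.4717.
Amplification A = 1/(1 − 0.4717) = 1.893.
ΔT = 2.09 × 1.893 = 4.0 °C.

4.0 °C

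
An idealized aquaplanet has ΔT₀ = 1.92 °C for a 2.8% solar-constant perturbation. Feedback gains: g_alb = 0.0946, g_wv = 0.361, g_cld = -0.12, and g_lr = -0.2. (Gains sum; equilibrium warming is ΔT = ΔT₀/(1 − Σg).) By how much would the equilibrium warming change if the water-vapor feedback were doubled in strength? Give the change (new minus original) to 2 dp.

Original: g = 0.1356, ΔT = 1.92/(1−0.1356) = 2.2212 °C.
With doubled water-vapor: g' = 0.4966, ΔT' = 1.92/(1−0.4966) = 3.8141 °C.
Change = 3.8141 − 2.2212 = 1.59 °C.

1.59 °C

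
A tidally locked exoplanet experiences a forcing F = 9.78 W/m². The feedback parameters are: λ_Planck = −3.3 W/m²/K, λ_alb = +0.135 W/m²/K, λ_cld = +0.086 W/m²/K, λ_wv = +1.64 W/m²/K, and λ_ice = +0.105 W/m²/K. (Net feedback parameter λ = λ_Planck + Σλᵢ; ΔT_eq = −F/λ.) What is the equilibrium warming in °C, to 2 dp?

7.33 °C

Net feedback parameter λ = (−3.3) + (+0.135) + (+0.086) + (+1.64) + (+0.105) = -1.334 W/m²/K.
ΔT = −F/λ = −9.78/(-1.334) = 7.33 °C.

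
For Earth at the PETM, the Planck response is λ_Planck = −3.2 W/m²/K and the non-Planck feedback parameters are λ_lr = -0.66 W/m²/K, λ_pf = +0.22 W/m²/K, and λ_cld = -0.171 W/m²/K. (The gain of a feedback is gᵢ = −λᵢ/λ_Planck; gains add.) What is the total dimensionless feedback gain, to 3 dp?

-0.191

Convert to gains: g_lr = -0.66/3.2 = -0.2062; g_pf = 0.22/3.2 = 0.06875; g_cld = -0.171/3.2 = -0.05344.
Total gain g = -0.19089.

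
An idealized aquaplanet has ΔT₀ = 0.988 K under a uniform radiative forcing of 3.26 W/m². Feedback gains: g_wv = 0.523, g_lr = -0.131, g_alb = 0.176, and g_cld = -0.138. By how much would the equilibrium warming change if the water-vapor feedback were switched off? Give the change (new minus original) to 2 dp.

Original: g = 0.43, ΔT = 0.988/(1−0.43) = 1.7333 K.
Without water-vapor: g' = -0.093, ΔT' = 0.988/(1+0.093) = 0.9039 K.
Change = 0.9039 − 1.7333 = -0.83 K.

-0.83 K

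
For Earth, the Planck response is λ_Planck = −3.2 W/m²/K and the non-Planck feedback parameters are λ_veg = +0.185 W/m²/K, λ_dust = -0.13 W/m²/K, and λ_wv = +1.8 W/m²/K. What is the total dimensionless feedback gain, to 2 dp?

Convert to gains: g_veg = 0.185/3.2 = 0.05781; g_dust = -0.13/3.2 = -0.04063; g_wv = 1.8/3.2 = 0.5625.
Total gain g = 0.57968.

0.58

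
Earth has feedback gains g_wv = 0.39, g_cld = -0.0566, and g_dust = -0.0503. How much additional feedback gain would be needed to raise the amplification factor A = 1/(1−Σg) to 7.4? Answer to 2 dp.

0.58

Current total gain = 0.2831.
Target gain for A = 7.4: g* = 1 − 1/7.4 = 0.8649.
Additional gain needed = 0.8649 − 0.2831 = 0.58.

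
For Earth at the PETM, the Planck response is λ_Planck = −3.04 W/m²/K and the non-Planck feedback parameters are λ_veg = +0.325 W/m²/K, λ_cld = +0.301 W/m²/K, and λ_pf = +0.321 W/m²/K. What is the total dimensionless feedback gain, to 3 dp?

0.312

Convert to gains: g_veg = 0.325/3.04 = 0.1069; g_cld = 0.301/3.04 = 0.09901; g_pf = 0.321/3.04 = 0.1056.
Total gain g = 0.31151.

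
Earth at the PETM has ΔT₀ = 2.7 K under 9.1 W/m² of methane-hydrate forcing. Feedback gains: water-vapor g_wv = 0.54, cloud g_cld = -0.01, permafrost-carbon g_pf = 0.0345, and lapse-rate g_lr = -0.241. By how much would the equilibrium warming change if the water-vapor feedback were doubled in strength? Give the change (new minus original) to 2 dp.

15.79 K

Original: g = 0.3235, ΔT = 2.7/(1−0.3235) = 3.9911 K.
With doubled water-vapor: g' = 0.8635, ΔT' = 2.7/(1−0.8635) = 19.7802 K.
Change = 19.7802 − 3.9911 = 15.79 K.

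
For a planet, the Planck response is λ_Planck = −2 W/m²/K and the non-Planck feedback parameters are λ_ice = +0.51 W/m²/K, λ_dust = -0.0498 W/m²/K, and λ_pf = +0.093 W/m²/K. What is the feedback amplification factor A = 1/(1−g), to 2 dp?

Convert to gains: g_ice = 0.51/2 = 0.255; g_dust = -0.0498/2 = -0.0249; g_pf = 0.093/2 = 0.0465.
Total gain g = 0.2766.
A = 1/(1 − 0.2766) = 1.38.

1.38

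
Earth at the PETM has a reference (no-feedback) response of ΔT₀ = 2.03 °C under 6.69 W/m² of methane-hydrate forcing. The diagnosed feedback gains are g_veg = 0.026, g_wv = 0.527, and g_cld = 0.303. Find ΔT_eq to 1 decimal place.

14.1 °C

Total gain g = 0.026 + 0.527 + 0.303 = 0.856.
Amplification A = 1/(1 − 0.856) = 6.944.
ΔT = 2.03 × 6.944 = 14.1 °C.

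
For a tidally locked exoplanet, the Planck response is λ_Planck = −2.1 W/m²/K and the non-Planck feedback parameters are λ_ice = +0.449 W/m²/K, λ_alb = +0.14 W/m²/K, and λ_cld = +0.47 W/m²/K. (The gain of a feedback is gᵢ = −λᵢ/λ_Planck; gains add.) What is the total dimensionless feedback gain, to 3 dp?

0.504

Convert to gains: g_ice = 0.449/2.1 = 0.2138; g_alb = 0.14/2.1 = 0.06667; g_cld = 0.47/2.1 = 0.2238.
Total gain g = 0.50427.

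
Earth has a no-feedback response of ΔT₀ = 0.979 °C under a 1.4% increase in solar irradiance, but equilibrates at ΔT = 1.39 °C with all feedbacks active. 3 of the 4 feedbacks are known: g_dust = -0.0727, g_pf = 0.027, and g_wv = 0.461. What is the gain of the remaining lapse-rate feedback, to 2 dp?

-0.12

Amplification A = ΔT/ΔT₀ = 1.39/0.979 = 1.42.
Total gain g = 1 − 1/A = 1 − 1/1.42 = 0.2958.
Known gains sum to -0.0727 + 0.027 + 0.461 = 0.4153.
g_lr = 0.2958 − 0.4153 = -0.12.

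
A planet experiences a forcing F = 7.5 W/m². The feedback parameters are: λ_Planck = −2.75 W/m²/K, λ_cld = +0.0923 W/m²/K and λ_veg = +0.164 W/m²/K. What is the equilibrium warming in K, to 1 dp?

Net feedback parameter λ = (−2.75) + (+0.0923) + (+0.164) = -2.4937 W/m²/K.
ΔT = −F/λ = −7.5/(-2.4937) = 3.0 K.

3.0 K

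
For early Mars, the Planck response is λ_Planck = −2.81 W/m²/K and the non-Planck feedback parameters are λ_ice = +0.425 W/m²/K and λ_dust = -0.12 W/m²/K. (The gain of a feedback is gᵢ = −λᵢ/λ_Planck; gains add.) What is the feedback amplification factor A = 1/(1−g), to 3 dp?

Convert to gains: g_ice = 0.425/2.81 = 0.1512; g_dust = -0.12/2.81 = -0.0427.
Total gain g = 0.1085.
A = 1/(1 − 0.1085) = 1.122.

1.122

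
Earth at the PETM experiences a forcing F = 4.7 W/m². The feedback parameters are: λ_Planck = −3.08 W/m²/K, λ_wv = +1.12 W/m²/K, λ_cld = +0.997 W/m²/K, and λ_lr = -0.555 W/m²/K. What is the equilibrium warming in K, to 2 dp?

Net feedback parameter λ = (−3.08) + (+1.12) + (+0.997) + (-0.555) = -1.518 W/m²/K.
ΔT = −F/λ = −4.7/(-1.518) = 3.10 K.

3.10 K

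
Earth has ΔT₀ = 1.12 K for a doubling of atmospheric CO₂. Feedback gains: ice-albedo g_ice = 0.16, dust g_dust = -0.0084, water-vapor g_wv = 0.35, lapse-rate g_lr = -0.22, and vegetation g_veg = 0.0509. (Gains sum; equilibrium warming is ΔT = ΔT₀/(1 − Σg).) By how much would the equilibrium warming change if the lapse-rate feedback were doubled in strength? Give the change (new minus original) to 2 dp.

Original: g = 0.3325, ΔT = 1.12/(1−0.3325) = 1.6779 K.
With doubled lapse-rate: g' = 0.1125, ΔT' = 1.12/(1−0.1125) = 1.2620 K.
Change = 1.2620 − 1.6779 = -0.42 K.

-0.42 K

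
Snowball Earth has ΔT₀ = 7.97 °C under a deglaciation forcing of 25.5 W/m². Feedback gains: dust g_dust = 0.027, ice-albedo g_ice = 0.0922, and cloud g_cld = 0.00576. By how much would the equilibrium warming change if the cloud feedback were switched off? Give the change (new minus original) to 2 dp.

Original: g = 0.12496, ΔT = 7.97/(1−0.12496) = 9.1082 °C.
Without cloud: g' = 0.1192, ΔT' = 7.97/(1−0.1192) = 9.0486 °C.
Change = 9.0486 − 9.1082 = -0.06 °C.

-0.06 °C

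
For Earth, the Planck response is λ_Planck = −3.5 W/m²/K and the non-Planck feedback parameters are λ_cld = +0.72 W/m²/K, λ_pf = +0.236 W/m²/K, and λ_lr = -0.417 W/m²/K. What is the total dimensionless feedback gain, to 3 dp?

Convert to gains: g_cld = 0.72/3.5 = 0.2057; g_pf = 0.236/3.5 = 0.06743; g_lr = -0.417/3.5 = -0.1191.
Total gain g = 0.15403.

0.154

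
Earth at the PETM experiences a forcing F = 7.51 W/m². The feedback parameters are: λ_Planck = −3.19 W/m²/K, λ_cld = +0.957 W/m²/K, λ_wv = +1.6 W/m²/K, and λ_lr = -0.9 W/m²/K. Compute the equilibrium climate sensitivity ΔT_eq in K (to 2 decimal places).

4.90 K

Net feedback parameter λ = (−3.19) + (+0.957) + (+1.6) + (-0.9) = -1.533 W/m²/K.
ΔT = −F/λ = −7.51/(-1.533) = 4.90 K.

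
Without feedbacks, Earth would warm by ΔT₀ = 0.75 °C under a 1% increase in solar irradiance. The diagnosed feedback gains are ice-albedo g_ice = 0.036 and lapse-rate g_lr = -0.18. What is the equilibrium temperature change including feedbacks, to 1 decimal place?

Total gain g = 0.036 − 0.18 = -0.144.
Amplification A = 1/(1 + 0.144) = 0.8741.
ΔT = 0.75 × 0.8741 = 0.7 °C.

0.7 °C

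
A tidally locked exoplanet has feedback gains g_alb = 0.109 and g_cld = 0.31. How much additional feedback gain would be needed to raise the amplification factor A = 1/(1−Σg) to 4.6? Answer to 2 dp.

Current total gain = 0.419.
Target gain for A = 4.6: g* = 1 − 1/4.6 = 0.7826.
Additional gain needed = 0.7826 − 0.419 = 0.36.

0.36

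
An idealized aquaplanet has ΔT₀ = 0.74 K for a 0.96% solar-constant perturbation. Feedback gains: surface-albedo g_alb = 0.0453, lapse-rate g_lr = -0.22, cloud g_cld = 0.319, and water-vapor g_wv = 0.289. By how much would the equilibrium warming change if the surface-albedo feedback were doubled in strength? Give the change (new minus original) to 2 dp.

0.11 K

Original: g = 0.4333, ΔT = 0.74/(1−0.4333) = 1.3058 K.
With doubled surface-albedo: g' = 0.4786, ΔT' = 0.74/(1−0.4786) = 1.4193 K.
Change = 1.4193 − 1.3058 = 0.11 K.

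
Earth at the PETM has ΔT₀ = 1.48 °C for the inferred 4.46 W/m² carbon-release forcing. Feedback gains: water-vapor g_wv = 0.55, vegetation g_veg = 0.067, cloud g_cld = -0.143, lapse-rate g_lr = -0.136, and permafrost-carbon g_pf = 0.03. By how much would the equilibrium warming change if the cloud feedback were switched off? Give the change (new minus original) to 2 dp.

0.68 °C

Original: g = 0.368, ΔT = 1.48/(1−0.368) = 2.3418 °C.
Without cloud: g' = 0.511, ΔT' = 1.48/(1−0.511) = 3.0266 °C.
Change = 3.0266 − 2.3418 = 0.68 °C.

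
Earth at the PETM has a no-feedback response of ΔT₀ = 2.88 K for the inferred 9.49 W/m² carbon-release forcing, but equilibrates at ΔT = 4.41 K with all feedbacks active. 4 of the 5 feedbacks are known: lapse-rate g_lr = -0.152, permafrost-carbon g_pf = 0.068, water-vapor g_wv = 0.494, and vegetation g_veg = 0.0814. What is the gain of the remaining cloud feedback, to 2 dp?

Amplification A = ΔT/ΔT₀ = 4.41/2.88 = 1.531.
Total gain g = 1 − 1/A = 1 − 1/1.531 = 0.3468.
Known gains sum to -0.152 + 0.068 + 0.494 + 0.0814 = 0.4914.
g_cld = 0.3468 − 0.4914 = -0.14.

-0.14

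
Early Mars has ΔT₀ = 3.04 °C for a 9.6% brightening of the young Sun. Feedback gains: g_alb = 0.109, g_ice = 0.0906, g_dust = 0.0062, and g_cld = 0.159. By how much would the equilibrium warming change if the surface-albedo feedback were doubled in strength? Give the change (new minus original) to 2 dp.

Original: g = 0.3648, ΔT = 3.04/(1−0.3648) = 4.7859 °C.
With doubled surface-albedo: g' = 0.4738, ΔT' = 3.04/(1−0.4738) = 5.7773 °C.
Change = 5.7773 − 4.7859 = 0.99 °C.

0.99 °C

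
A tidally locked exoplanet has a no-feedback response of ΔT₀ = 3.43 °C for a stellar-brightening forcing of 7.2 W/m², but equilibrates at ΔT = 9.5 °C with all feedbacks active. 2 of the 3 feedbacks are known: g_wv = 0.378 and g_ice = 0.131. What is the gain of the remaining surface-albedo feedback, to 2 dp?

0.13

Amplification A = ΔT/ΔT₀ = 9.5/3.43 = 2.77.
Total gain g = 1 − 1/A = 1 − 1/2.77 = 0.639.
Known gains sum to 0.378 + 0.131 = 0.509.
g_alb = 0.639 − 0.509 = 0.13.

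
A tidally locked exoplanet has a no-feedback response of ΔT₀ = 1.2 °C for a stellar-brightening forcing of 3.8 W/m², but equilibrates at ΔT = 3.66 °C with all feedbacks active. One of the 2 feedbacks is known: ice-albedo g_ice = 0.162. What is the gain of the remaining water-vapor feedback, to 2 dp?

Amplification A = ΔT/ΔT₀ = 3.66/1.2 = 3.05.
Total gain g = 1 − 1/A = 1 − 1/3.05 = 0.6721.
The known gain is 0.162.
g_wv = 0.6721 − 0.162 = 0.51.

0.51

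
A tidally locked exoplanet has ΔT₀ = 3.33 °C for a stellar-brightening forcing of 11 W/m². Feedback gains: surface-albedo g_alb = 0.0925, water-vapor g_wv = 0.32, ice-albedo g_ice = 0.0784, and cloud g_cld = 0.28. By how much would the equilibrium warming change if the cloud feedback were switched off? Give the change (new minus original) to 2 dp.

-7.99 °C

Original: g = 0.7709, ΔT = 3.33/(1−0.7709) = 14.5351 °C.
Without cloud: g' = 0.4909, ΔT' = 3.33/(1−0.4909) = 6.5410 °C.
Change = 6.5410 − 14.5351 = -7.99 °C.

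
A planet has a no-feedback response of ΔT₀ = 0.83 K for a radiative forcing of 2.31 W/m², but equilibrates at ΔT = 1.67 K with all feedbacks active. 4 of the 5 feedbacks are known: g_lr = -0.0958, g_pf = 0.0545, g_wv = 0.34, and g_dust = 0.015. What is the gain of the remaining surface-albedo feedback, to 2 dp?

Amplification A = ΔT/ΔT₀ = 1.67/0.83 = 2.012.
Total gain g = 1 − 1/A = 1 − 1/2.012 = 0.503.
Known gains sum to -0.0958 + 0.0545 + 0.34 + 0.015 = 0.3137.
g_alb = 0.503 − 0.3137 = 0.19.

0.19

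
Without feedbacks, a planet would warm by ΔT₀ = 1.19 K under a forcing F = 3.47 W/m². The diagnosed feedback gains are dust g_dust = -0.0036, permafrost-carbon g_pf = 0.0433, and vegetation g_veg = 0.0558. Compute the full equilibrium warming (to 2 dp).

Total gain g = -0.0036 + 0.0433 + 0.0558 = 0.0955.
Amplification A = 1/(1 − 0.0955) = 1.106.
ΔT = 1.19 × 1.106 = 1.32 K.

1.32 K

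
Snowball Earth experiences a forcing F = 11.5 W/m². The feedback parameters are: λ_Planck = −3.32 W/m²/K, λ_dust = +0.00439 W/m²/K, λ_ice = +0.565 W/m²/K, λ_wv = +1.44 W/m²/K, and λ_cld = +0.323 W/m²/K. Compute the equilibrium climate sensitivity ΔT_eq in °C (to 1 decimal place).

Net feedback parameter λ = (−3.32) + (+0.00439) + (+0.565) + (+1.44) + (+0.323) = -0.98761 W/m²/K.
ΔT = −F/λ = −11.5/(-0.98761) = 11.6 °C.

11.6 °C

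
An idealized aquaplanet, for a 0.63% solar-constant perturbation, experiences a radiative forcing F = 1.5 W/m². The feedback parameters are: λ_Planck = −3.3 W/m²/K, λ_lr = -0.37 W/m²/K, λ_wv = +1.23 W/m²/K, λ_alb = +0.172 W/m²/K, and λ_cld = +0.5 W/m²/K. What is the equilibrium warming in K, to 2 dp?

0.85 K

Net feedback parameter λ = (−3.3) + (-0.37) + (+1.23) + (+0.172) + (+0.5) = -1.768 W/m²/K.
ΔT = −F/λ = −1.5/(-1.768) = 0.85 K.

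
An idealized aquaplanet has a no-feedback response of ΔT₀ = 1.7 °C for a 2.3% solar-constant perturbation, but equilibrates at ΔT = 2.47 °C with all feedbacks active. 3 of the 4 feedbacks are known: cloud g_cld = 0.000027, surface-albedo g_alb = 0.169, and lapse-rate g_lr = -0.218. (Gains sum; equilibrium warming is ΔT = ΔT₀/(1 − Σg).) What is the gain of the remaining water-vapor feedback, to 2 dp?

Amplification A = ΔT/ΔT₀ = 2.47/1.7 = 1.453.
Total gain g = 1 − 1/A = 1 − 1/1.453 = 0.3118.
Known gains sum to 0.000027 + 0.169 − 0.218 = -0.048973.
g_wv = 0.3118 + 0.048973 = 0.36.

0.36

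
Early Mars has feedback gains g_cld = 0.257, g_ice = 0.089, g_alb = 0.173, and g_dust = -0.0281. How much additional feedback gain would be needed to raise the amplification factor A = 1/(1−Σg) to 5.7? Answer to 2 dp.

0.33

Current total gain = 0.4909.
Target gain for A = 5.7: g* = 1 − 1/5.7 = 0.8246.
Additional gain needed = 0.8246 − 0.4909 = 0.33.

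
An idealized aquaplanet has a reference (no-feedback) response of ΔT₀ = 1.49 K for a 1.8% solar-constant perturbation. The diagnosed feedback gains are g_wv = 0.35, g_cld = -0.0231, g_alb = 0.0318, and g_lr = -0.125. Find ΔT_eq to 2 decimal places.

1.94 K

Total gain g = 0.35 − 0.0231 + 0.0318 − 0.125 = 0.2337.
Amplification A = 1/(1 − 0.2337) = 1.305.
ΔT = 1.49 × 1.305 = 1.94 K.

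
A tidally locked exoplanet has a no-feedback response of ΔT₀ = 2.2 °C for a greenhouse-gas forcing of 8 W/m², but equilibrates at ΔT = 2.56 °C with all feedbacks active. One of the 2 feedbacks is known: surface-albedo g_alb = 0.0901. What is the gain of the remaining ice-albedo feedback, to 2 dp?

0.05

Amplification A = ΔT/ΔT₀ = 2.56/2.2 = 1.164.
Total gain g = 1 − 1/A = 1 − 1/1.164 = 0.1409.
The known gain is 0.0901.
g_ice = 0.1409 − 0.0901 = 0.05.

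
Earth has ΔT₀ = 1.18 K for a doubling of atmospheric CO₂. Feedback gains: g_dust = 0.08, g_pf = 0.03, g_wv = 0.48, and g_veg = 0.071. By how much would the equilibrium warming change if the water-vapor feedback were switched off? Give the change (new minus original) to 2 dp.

Original: g = 0.661, ΔT = 1.18/(1−0.661) = 3.4808 K.
Without water-vapor: g' = 0.181, ΔT' = 1.18/(1−0.181) = 1.4408 K.
Change = 1.4408 − 3.4808 = -2.04 K.

-2.04 K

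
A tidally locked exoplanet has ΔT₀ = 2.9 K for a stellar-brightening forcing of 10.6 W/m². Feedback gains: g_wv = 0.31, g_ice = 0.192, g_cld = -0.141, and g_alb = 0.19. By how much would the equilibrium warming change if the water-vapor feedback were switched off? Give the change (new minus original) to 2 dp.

-2.64 K

Original: g = 0.551, ΔT = 2.9/(1−0.551) = 6.4588 K.
Without water-vapor: g' = 0.241, ΔT' = 2.9/(1−0.241) = 3.8208 K.
Change = 3.8208 − 6.4588 = -2.64 K.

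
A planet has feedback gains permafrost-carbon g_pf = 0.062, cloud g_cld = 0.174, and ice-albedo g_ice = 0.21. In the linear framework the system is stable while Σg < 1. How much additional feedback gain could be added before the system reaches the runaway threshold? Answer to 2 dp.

0.55

Current total gain = 0.062 + 0.174 + 0.21 = 0.446.
Margin to runaway = 1 − 0.446 = 0.55.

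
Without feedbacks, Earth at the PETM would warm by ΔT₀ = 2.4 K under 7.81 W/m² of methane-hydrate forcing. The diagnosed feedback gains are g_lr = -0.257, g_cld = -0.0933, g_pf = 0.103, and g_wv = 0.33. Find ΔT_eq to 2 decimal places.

Total gain g = -0.257 − 0.0933 + 0.103 + 0.33 = 0.0827.
Amplification A = 1/(1 − 0.0827) = 1.09.
ΔT = 2.4 × 1.09 = 2.62 K.

2.62 K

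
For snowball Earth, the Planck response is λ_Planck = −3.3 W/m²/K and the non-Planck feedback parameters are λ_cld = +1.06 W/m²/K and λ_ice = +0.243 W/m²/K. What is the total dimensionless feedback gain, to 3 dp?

0.395

Convert to gains: g_cld = 1.06/3.3 = 0.3212; g_ice = 0.243/3.3 = 0.07364.
Total gain g = 0.39484.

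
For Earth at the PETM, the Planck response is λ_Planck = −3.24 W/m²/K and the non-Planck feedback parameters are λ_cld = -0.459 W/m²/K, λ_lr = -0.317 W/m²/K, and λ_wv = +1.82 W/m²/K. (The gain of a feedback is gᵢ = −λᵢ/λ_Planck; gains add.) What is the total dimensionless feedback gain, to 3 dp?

0.322

Convert to gains: g_cld = -0.459/3.24 = -0.1417; g_lr = -0.317/3.24 = -0.09784; g_wv = 1.82/3.24 = 0.5617.
Total gain g = 0.32216.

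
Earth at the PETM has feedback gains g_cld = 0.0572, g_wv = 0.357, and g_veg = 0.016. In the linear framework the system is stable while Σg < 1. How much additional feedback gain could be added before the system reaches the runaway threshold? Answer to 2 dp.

0.57

Current total gain = 0.0572 + 0.357 + 0.016 = 0.4302.
Margin to runaway = 1 − 0.4302 = 0.57.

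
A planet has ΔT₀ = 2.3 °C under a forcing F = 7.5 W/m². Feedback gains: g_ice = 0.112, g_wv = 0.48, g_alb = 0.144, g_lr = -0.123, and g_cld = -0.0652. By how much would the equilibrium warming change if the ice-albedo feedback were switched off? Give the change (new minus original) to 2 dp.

-1.01 °C

Original: g = 0.5478, ΔT = 2.3/(1−0.5478) = 5.0862 °C.
Without ice-albedo: g' = 0.4358, ΔT' = 2.3/(1−0.4358) = 4.0766 °C.
Change = 4.0766 − 5.0862 = -1.01 °C.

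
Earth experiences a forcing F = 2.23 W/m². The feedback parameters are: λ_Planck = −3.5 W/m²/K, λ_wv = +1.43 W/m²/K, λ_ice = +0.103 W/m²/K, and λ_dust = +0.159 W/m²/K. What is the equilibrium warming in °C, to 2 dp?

Net feedback parameter λ = (−3.5) + (+1.43) + (+0.103) + (+0.159) = -1.808 W/m²/K.
ΔT = −F/λ = −2.23/(-1.808) = 1.23 °C.

1.23 °C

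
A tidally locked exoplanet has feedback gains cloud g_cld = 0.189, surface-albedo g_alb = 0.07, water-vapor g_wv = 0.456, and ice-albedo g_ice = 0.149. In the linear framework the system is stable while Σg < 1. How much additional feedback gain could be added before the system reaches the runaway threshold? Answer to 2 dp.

0.14

Current total gain = 0.189 + 0.07 + 0.456 + 0.149 = 0.864.
Margin to runaway = 1 − 0.864 = 0.14.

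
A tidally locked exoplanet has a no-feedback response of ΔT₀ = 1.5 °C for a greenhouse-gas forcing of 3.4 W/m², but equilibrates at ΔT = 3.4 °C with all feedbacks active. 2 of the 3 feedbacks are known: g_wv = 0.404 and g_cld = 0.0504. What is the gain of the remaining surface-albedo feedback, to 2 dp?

Amplification A = ΔT/ΔT₀ = 3.4/1.5 = 2.267.
Total gain g = 1 − 1/A = 1 − 1/2.267 = 0.5589.
Known gains sum to 0.404 + 0.0504 = 0.4544.
g_alb = 0.5589 − 0.4544 = 0.10.

0.10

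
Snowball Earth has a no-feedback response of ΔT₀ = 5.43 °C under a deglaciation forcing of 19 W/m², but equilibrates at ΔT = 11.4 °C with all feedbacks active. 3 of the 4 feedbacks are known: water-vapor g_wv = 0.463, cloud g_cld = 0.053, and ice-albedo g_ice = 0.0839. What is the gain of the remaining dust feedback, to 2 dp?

Amplification A = ΔT/ΔT₀ = 11.4/5.43 = 2.099.
Total gain g = 1 − 1/A = 1 − 1/2.099 = 0.5236.
Known gains sum to 0.463 + 0.053 + 0.0839 = 0.5999.
g_dust = 0.5236 − 0.5999 = -0.08.

-0.08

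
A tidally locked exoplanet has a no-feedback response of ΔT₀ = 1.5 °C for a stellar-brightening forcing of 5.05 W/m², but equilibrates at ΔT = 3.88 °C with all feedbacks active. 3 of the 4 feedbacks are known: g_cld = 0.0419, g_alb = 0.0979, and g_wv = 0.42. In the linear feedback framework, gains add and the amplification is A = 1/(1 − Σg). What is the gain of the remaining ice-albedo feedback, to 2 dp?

Amplification A = ΔT/ΔT₀ = 3.88/1.5 = 2.587.
Total gain g = 1 − 1/A = 1 − 1/2.587 = 0.6135.
Known gains sum to 0.0419 + 0.0979 + 0.42 = 0.5598.
g_ice = 0.6135 − 0.5598 = 0.05.

0.05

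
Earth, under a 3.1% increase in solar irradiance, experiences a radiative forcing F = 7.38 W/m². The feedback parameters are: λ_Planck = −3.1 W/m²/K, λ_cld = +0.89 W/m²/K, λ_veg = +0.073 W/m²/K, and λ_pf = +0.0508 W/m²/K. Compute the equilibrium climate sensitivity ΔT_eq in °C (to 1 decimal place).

3.5 °C

Net feedback parameter λ = (−3.1) + (+0.89) + (+0.073) + (+0.0508) = -2.0862 W/m²/K.
ΔT = −F/λ = −7.38/(-2.0862) = 3.5 °C.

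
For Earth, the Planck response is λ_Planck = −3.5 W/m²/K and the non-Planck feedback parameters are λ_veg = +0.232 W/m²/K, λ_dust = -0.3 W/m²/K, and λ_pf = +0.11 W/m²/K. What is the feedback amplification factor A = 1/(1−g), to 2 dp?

Convert to gains: g_veg = 0.232/3.5 = 0.06629; g_dust = -0.3/3.5 = -0.08571; g_pf = 0.11/3.5 = 0.03143.
Total gain g = 0.01201.
A = 1/(1 − 0.01201) = 1.01.

1.01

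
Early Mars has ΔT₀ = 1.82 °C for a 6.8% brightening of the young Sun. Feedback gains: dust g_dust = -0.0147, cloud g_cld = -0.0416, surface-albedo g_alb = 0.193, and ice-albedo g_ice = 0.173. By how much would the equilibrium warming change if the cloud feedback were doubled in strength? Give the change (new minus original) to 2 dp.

-0.15 °C

Original: g = 0.3097, ΔT = 1.82/(1−0.3097) = 2.6365 °C.
With doubled cloud: g' = 0.2681, ΔT' = 1.82/(1−0.2681) = 2.4867 °C.
Change = 2.4867 − 2.6365 = -0.15 °C.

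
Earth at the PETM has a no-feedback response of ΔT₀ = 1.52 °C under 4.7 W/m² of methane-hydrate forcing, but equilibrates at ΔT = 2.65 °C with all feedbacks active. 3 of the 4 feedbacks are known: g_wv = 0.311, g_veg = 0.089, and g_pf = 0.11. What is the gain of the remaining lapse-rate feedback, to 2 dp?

Amplification A = ΔT/ΔT₀ = 2.65/1.52 = 1.743.
Total gain g = 1 − 1/A = 1 − 1/1.743 = 0.4263.
Known gains sum to 0.311 + 0.089 + 0.11 = 0.51.
g_lr = 0.4263 − 0.51 = -0.08.

-0.08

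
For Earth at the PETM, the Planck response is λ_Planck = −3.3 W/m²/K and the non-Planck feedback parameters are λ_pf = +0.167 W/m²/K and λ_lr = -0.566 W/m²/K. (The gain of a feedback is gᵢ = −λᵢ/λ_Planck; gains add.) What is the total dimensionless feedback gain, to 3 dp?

Convert to gains: g_pf = 0.167/3.3 = 0.05061; g_lr = -0.566/3.3 = -0.1715.
Total gain g = -0.12089.

-0.121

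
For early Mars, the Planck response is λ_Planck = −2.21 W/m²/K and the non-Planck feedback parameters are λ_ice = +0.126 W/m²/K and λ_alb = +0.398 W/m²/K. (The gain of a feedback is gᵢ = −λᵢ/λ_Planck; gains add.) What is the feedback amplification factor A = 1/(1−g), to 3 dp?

1.311

Convert to gains: g_ice = 0.126/2.21 = 0.05701; g_alb = 0.398/2.21 = 0.1801.
Total gain g = 0.23711.
A = 1/(1 − 0.23711) = 1.311.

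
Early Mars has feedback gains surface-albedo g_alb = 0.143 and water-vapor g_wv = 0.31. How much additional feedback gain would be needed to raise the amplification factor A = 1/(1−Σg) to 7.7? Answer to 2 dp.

Current total gain = 0.453.
Target gain for A = 7.7: g* = 1 − 1/7.7 = 0.8701.
Additional gain needed = 0.8701 − 0.453 = 0.42.

0.42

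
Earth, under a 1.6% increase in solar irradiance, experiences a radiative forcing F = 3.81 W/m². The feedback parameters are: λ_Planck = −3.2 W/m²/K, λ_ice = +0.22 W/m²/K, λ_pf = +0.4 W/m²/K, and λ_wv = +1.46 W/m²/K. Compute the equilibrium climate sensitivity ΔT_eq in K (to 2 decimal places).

Net feedback parameter λ = (−3.2) + (+0.22) + (+0.4) + (+1.46) = -1.12 W/m²/K.
ΔT = −F/λ = −3.81/(-1.12) = 3.40 K.

3.40 K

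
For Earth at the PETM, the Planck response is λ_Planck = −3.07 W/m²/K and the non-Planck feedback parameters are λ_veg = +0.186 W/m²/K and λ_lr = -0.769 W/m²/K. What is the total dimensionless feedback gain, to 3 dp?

-0.190

Convert to gains: g_veg = 0.186/3.07 = 0.06059; g_lr = -0.769/3.07 = -0.2505.
Total gain g = -0.18991.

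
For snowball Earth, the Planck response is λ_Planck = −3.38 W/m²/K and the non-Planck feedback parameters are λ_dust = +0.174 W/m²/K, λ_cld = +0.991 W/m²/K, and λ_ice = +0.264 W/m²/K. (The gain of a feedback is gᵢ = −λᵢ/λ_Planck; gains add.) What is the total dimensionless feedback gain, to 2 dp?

Convert to gains: g_dust = 0.174/3.38 = 0.05148; g_cld = 0.991/3.38 = 0.2932; g_ice = 0.264/3.38 = 0.07811.
Total gain g = 0.42279.

0.42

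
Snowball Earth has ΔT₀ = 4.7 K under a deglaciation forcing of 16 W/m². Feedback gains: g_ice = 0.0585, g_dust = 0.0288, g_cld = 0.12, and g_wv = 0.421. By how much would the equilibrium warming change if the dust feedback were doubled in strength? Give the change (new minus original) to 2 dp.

Original: g = 0.6283, ΔT = 4.7/(1−0.6283) = 12.6446 K.
With doubled dust: g' = 0.6571, ΔT' = 4.7/(1−0.6571) = 13.7066 K.
Change = 13.7066 − 12.6446 = 1.06 K.

1.06 K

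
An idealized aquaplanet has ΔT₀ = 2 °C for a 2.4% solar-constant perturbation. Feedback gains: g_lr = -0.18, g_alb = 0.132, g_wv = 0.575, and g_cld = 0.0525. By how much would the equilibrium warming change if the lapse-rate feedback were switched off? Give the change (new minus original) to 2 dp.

Original: g = 0.5795, ΔT = 2/(1−0.5795) = 4.7562 °C.
Without lapse-rate: g' = 0.7595, ΔT' = 2/(1−0.7595) = 8.3160 °C.
Change = 8.3160 − 4.7562 = 3.56 °C.

3.56 °C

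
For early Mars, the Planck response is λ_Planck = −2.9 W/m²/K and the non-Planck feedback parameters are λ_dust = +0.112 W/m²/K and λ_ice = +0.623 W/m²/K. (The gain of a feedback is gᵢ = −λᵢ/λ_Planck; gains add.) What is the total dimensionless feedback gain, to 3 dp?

Convert to gains: g_dust = 0.112/2.9 = 0.03862; g_ice = 0.623/2.9 = 0.2148.
Total gain g = 0.25342.

0.253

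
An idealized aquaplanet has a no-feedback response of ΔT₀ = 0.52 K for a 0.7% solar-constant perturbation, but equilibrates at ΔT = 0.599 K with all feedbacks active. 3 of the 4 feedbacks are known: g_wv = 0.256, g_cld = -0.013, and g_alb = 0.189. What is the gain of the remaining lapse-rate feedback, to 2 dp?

Amplification A = ΔT/ΔT₀ = 0.599/0.52 = 1.152.
Total gain g = 1 − 1/A = 1 − 1/1.152 = 0.1319.
Known gains sum to 0.256 − 0.013 + 0.189 = 0.432.
g_lr = 0.1319 − 0.432 = -0.30.

-0.30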